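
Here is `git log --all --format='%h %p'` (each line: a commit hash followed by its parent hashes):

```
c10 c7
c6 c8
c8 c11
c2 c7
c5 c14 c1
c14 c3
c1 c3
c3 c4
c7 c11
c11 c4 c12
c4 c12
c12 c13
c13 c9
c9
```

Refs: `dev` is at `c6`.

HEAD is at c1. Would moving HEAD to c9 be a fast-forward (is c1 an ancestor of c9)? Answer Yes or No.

No

A fast-forward from c1 to c9 is possible iff c1 is an ancestor of c9.
Ancestors of c9: {c9}.
c1 is not among them, so fast-forward is not possible.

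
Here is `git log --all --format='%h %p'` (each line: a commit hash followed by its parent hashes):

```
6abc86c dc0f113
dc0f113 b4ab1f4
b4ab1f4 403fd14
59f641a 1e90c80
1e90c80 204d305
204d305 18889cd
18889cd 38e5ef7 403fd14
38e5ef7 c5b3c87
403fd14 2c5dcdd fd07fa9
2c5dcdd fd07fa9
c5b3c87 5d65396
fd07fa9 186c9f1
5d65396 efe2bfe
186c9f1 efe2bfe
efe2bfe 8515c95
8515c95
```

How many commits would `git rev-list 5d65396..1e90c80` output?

Reachable from 1e90c80: {186c9f1, 18889cd, 1e90c80, 204d305, 2c5dcdd, 38e5ef7, 403fd14, 5d65396, 8515c95, c5b3c87, efe2bfe, fd07fa9}.
Reachable from 5d65396: {5d65396, 8515c95, efe2bfe}.
In 1e90c80's history but not 5d65396's: {186c9f1, 18889cd, 1e90c80, 204d305, 2c5dcdd, 38e5ef7, 403fd14, c5b3c87, fd07fa9} — 9 commits.

9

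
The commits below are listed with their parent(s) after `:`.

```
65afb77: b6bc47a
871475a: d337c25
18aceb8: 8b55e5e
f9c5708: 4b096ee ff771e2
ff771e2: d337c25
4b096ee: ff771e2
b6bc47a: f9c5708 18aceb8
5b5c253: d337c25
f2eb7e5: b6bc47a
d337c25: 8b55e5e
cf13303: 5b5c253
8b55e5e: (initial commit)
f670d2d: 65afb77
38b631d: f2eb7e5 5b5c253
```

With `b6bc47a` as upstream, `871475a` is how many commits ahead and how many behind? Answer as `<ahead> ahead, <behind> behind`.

1 ahead, 5 behind

Reachable from 871475a: {871475a, 8b55e5e, d337c25}.
Reachable from b6bc47a: {18aceb8, 4b096ee, 8b55e5e, b6bc47a, d337c25, f9c5708, ff771e2}.
Only in 871475a's history (ahead): {871475a} — 1.
Only in b6bc47a's history (behind): {18aceb8, 4b096ee, b6bc47a, f9c5708, ff771e2} — 5.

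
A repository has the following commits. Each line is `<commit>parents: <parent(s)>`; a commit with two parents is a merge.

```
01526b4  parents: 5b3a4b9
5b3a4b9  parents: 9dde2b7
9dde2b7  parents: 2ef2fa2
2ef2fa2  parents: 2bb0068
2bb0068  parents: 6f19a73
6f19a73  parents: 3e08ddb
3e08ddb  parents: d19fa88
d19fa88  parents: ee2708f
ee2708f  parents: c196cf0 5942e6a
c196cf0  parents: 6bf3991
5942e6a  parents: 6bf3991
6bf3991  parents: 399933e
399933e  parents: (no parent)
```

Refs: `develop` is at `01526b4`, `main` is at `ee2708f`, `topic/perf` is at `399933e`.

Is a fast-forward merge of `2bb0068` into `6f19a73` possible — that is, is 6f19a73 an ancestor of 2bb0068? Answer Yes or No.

Yes

A fast-forward from 6f19a73 to 2bb0068 is possible iff 6f19a73 is an ancestor of 2bb0068.
Ancestors of 2bb0068: {2bb0068, 399933e, 3e08ddb, 5942e6a, 6bf3991, 6f19a73, c196cf0, d19fa88, ee2708f}.
6f19a73 is among them, so fast-forward is possible.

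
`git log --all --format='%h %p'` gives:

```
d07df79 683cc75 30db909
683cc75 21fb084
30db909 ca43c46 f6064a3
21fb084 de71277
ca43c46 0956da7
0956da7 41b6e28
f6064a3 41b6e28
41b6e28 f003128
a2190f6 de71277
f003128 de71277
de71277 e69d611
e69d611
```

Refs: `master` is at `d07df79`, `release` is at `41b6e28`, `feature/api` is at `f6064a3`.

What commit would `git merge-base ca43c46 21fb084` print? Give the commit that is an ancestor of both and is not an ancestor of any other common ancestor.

Ancestors of ca43c46: {0956da7, 41b6e28, ca43c46, de71277, e69d611, f003128}.
Ancestors of 21fb084: {21fb084, de71277, e69d611}.
Common ancestors: {de71277, e69d611}.
Among these, de71277 is not an ancestor of any other common ancestor — it is the merge base.

de71277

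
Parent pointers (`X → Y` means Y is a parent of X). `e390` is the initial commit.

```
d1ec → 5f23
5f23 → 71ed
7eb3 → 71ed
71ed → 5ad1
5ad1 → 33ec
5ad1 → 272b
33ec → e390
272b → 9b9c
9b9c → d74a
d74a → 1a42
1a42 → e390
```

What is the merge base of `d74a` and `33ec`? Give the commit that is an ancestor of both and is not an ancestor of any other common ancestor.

Ancestors of d74a: {1a42, d74a, e390}.
Ancestors of 33ec: {33ec, e390}.
Common ancestors: {e390}.
The only common ancestor is e390, so it is the merge base.

e390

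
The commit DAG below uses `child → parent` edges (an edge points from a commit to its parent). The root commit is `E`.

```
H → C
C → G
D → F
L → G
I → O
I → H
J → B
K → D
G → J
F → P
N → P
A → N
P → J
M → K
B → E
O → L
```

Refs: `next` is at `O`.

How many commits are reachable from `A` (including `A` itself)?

6

Walking parent pointers from A: reachable set = {A, B, E, J, N, P}.
That is 6 commits.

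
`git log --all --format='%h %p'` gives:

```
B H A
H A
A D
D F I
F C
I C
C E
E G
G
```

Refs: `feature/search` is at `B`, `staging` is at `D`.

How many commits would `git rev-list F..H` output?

4

Reachable from H: {A, C, D, E, F, G, H, I}.
Reachable from F: {C, E, F, G}.
In H's history but not F's: {A, D, H, I} — 4 commits.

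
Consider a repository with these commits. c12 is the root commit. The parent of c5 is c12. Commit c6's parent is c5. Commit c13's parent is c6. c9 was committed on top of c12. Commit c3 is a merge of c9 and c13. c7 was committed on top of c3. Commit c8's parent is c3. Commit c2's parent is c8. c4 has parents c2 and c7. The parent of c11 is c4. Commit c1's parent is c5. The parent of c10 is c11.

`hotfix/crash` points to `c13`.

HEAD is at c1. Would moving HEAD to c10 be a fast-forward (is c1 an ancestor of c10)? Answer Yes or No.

A fast-forward from c1 to c10 is possible iff c1 is an ancestor of c10.
Ancestors of c10: {c10, c11, c12, c13, c2, c3, c4, c5, c6, c7, c8, c9}.
c1 is not among them, so fast-forward is not possible.

No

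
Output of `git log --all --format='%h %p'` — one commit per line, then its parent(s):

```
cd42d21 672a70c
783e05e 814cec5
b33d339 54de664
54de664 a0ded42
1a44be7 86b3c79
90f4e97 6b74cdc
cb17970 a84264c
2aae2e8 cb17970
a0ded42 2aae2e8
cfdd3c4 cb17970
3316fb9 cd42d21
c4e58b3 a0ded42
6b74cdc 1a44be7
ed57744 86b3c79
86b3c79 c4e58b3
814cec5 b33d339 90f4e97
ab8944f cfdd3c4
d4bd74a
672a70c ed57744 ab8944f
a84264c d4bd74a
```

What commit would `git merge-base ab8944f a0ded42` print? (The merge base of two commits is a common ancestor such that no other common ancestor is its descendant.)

cb17970

Ancestors of ab8944f: {a84264c, ab8944f, cb17970, cfdd3c4, d4bd74a}.
Ancestors of a0ded42: {2aae2e8, a0ded42, a84264c, cb17970, d4bd74a}.
Common ancestors: {a84264c, cb17970, d4bd74a}.
Among these, cb17970 is not an ancestor of any other common ancestor — it is the merge base.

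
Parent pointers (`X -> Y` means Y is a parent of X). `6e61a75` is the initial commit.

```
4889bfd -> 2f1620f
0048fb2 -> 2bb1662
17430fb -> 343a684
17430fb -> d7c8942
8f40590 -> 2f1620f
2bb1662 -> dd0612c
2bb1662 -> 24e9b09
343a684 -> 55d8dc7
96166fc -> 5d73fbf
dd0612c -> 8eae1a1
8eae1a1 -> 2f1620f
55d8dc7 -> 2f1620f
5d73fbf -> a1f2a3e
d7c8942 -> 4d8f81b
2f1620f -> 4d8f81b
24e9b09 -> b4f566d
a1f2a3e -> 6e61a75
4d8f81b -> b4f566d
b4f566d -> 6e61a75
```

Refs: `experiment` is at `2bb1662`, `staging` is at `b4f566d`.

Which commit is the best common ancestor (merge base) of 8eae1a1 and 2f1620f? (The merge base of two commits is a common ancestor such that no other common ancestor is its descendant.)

Ancestors of 8eae1a1: {2f1620f, 4d8f81b, 6e61a75, 8eae1a1, b4f566d}.
Ancestors of 2f1620f: {2f1620f, 4d8f81b, 6e61a75, b4f566d}.
Common ancestors: {2f1620f, 4d8f81b, 6e61a75, b4f566d}.
Among these, 2f1620f is not an ancestor of any other common ancestor — it is the merge base.

2f1620f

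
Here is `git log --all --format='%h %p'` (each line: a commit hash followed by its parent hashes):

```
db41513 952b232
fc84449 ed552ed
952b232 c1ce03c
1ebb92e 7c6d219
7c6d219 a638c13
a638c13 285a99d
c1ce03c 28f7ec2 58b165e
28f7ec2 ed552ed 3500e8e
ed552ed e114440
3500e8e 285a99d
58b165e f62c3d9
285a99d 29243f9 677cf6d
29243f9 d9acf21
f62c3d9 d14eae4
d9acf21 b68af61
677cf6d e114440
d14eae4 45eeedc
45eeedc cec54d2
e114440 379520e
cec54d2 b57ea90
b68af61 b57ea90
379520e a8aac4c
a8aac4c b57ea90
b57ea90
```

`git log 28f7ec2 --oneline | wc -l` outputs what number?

12

Walking parent pointers from 28f7ec2: reachable set = {285a99d, 28f7ec2, 29243f9, 3500e8e, 379520e, 677cf6d, a8aac4c, b57ea90, b68af61, d9acf21, e114440, ed552ed}.
That is 12 commits.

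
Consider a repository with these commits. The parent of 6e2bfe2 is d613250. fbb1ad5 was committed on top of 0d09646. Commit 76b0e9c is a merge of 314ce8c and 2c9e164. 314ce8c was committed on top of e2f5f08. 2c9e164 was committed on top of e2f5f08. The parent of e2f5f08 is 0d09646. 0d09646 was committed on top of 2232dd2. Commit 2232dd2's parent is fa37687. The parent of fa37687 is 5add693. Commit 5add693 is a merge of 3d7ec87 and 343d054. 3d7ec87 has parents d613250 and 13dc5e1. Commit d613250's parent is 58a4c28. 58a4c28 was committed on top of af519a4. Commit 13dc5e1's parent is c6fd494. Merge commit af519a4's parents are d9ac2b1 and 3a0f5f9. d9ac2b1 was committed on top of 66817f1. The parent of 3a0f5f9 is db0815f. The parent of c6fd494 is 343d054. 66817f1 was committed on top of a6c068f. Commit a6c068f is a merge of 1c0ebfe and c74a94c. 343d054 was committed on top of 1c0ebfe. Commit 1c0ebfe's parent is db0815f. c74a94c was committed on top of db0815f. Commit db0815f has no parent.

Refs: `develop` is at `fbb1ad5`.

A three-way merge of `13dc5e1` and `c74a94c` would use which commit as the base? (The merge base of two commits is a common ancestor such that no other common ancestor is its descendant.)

db0815f

Ancestors of 13dc5e1: {13dc5e1, 1c0ebfe, 343d054, c6fd494, db0815f}.
Ancestors of c74a94c: {c74a94c, db0815f}.
Common ancestors: {db0815f}.
The only common ancestor is db0815f, so it is the merge base.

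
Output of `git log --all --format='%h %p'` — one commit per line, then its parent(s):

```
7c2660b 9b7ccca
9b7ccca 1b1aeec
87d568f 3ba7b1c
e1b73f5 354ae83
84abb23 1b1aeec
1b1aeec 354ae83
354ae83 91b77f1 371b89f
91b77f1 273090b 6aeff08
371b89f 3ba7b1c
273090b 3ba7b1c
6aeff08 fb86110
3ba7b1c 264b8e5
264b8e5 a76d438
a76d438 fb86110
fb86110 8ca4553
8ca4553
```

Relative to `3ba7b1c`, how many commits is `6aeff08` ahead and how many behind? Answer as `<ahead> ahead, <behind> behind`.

1 ahead, 3 behind

Reachable from 6aeff08: {6aeff08, 8ca4553, fb86110}.
Reachable from 3ba7b1c: {264b8e5, 3ba7b1c, 8ca4553, a76d438, fb86110}.
Only in 6aeff08's history (ahead): {6aeff08} — 1.
Only in 3ba7b1c's history (behind): {264b8e5, 3ba7b1c, a76d438} — 3.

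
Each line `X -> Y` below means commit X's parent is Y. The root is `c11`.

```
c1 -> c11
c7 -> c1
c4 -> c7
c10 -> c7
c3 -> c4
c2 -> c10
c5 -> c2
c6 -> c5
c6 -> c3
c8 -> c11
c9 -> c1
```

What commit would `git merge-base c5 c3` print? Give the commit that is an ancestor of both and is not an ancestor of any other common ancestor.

Ancestors of c5: {c1, c10, c11, c2, c5, c7}.
Ancestors of c3: {c1, c11, c3, c4, c7}.
Common ancestors: {c1, c11, c7}.
Among these, c7 is not an ancestor of any other common ancestor — it is the merge base.

c7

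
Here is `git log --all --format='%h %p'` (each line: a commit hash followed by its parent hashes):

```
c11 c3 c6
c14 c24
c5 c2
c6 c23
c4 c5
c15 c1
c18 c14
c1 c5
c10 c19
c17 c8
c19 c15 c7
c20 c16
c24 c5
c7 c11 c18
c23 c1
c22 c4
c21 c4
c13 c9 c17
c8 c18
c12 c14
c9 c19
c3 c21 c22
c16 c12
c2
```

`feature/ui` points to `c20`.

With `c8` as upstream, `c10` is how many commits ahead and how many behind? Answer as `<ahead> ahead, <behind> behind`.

Reachable from c10: {c1, c10, c11, c14, c15, c18, c19, c2, c21, c22, c23, c24, c3, c4, c5, c6, c7}.
Reachable from c8: {c14, c18, c2, c24, c5, c8}.
Only in c10's history (ahead): {c1, c10, c11, c15, c19, c21, c22, c23, c3, c4, c6, c7} — 12.
Only in c8's history (behind): {c8} — 1.

12 ahead, 1 behind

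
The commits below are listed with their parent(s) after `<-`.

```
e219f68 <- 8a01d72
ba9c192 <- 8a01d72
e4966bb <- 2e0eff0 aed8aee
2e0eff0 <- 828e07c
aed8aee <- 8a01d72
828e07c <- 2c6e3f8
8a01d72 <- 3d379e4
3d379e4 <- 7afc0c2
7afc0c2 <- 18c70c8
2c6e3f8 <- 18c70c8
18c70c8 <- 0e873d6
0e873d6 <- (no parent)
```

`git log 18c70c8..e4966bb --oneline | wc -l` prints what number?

8

Reachable from e4966bb: {0e873d6, 18c70c8, 2c6e3f8, 2e0eff0, 3d379e4, 7afc0c2, 828e07c, 8a01d72, aed8aee, e4966bb}.
Reachable from 18c70c8: {0e873d6, 18c70c8}.
In e4966bb's history but not 18c70c8's: {2c6e3f8, 2e0eff0, 3d379e4, 7afc0c2, 828e07c, 8a01d72, aed8aee, e4966bb} — 8 commits.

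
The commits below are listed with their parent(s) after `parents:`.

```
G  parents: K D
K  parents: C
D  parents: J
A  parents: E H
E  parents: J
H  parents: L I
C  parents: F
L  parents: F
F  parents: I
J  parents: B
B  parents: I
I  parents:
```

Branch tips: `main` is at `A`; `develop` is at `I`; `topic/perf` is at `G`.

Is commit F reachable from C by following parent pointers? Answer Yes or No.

Ancestors of C (commits reachable by following parents): {C, F, I}.
F is in that set, so it is an ancestor of C.

Yes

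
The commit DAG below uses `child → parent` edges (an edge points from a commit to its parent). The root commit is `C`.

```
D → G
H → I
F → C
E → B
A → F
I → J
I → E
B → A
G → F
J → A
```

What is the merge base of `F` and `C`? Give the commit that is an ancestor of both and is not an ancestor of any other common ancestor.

Ancestors of F: {C, F}.
Ancestors of C: {C}.
Common ancestors: {C}.
The only common ancestor is C, so it is the merge base.

C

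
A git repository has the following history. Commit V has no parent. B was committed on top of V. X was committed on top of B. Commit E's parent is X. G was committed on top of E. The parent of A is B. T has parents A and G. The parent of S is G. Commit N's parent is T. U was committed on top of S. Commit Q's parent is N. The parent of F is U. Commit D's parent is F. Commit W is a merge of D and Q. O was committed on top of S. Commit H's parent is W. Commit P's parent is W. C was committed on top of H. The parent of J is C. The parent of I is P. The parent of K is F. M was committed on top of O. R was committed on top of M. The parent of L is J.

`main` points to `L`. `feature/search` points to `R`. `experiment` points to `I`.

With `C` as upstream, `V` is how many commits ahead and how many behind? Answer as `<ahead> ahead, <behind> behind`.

0 ahead, 15 behind

Reachable from V: {V}.
Reachable from C: {A, B, C, D, E, F, G, H, N, Q, S, T, U, V, W, X}.
Only in V's history (ahead): {} — 0.
Only in C's history (behind): {A, B, C, D, E, F, G, H, N, Q, S, T, U, W, X} — 15.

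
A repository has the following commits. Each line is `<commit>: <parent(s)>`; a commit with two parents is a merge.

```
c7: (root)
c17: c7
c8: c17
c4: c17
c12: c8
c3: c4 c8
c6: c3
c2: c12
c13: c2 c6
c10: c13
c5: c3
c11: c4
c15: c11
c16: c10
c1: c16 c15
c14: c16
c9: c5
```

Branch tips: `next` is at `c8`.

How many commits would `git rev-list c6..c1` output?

Reachable from c1: {c1, c10, c11, c12, c13, c15, c16, c17, c2, c3, c4, c6, c7, c8}.
Reachable from c6: {c17, c3, c4, c6, c7, c8}.
In c1's history but not c6's: {c1, c10, c11, c12, c13, c15, c16, c2} — 8 commits.

8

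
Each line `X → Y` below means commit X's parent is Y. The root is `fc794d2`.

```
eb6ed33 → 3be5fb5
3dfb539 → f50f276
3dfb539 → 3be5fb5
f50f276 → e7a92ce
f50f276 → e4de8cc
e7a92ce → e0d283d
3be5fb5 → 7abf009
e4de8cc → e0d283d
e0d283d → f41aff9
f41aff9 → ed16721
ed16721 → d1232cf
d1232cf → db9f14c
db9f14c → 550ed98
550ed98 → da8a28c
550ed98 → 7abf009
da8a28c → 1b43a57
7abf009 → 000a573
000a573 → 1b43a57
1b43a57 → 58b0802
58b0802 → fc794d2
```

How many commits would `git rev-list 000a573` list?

Walking parent pointers from 000a573: reachable set = {000a573, 1b43a57, 58b0802, fc794d2}.
That is 4 commits.

4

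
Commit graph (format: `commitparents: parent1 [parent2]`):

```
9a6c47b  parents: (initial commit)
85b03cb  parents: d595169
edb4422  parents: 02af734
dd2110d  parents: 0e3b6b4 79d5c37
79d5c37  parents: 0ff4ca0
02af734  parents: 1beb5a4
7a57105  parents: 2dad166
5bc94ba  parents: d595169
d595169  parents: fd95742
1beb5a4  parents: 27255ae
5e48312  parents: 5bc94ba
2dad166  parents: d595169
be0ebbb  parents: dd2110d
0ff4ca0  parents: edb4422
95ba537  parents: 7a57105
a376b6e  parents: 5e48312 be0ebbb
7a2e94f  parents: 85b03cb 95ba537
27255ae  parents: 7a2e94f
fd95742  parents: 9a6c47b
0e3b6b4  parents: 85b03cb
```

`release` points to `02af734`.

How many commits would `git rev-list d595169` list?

Walking parent pointers from d595169: reachable set = {9a6c47b, d595169, fd95742}.
That is 3 commits.

3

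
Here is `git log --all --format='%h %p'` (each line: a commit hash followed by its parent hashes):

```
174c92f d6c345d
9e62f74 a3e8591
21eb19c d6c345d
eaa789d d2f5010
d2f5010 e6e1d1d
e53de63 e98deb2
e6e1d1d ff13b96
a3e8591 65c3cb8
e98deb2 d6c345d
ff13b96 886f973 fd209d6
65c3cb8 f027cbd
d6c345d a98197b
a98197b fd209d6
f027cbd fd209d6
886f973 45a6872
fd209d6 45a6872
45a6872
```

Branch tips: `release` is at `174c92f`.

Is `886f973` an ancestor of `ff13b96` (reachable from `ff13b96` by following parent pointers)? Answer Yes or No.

Ancestors of ff13b96 (commits reachable by following parents): {45a6872, 886f973, fd209d6, ff13b96}.
886f973 is in that set, so it is an ancestor of ff13b96.

Yes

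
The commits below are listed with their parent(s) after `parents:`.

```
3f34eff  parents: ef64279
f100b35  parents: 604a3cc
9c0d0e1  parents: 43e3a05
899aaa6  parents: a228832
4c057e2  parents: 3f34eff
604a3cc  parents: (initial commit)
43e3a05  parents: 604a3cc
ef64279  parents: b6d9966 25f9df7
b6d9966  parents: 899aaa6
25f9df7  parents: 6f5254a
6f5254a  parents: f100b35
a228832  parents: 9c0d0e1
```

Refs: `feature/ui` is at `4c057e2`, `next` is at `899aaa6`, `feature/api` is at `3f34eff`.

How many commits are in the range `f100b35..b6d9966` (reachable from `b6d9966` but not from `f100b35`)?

5

Reachable from b6d9966: {43e3a05, 604a3cc, 899aaa6, 9c0d0e1, a228832, b6d9966}.
Reachable from f100b35: {604a3cc, f100b35}.
In b6d9966's history but not f100b35's: {43e3a05, 899aaa6, 9c0d0e1, a228832, b6d9966} — 5 commits.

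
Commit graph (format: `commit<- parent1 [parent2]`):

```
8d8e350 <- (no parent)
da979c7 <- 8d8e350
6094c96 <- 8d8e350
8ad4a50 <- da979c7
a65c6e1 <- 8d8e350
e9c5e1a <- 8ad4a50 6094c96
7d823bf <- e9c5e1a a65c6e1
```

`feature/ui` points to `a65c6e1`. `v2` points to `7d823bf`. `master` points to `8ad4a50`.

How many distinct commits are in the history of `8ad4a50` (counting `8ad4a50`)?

3

Walking parent pointers from 8ad4a50: reachable set = {8ad4a50, 8d8e350, da979c7}.
That is 3 commits.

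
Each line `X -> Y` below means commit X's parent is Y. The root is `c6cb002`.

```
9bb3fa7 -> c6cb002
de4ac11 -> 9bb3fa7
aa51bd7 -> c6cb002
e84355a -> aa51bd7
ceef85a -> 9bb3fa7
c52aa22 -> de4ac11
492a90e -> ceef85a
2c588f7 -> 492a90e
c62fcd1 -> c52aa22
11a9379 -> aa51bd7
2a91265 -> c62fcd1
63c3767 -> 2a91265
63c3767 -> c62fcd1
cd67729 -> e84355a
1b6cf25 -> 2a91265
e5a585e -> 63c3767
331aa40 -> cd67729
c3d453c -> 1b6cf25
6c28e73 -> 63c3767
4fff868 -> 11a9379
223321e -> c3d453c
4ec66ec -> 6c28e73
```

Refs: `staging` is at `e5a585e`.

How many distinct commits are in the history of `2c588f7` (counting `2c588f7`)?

5

Walking parent pointers from 2c588f7: reachable set = {2c588f7, 492a90e, 9bb3fa7, c6cb002, ceef85a}.
That is 5 commits.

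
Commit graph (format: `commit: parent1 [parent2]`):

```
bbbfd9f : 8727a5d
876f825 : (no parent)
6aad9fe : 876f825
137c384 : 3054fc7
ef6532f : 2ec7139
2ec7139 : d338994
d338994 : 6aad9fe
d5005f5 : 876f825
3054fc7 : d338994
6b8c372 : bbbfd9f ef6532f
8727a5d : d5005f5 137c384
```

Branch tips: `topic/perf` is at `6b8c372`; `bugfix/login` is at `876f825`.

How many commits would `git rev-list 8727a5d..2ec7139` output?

Reachable from 2ec7139: {2ec7139, 6aad9fe, 876f825, d338994}.
Reachable from 8727a5d: {137c384, 3054fc7, 6aad9fe, 8727a5d, 876f825, d338994, d5005f5}.
In 2ec7139's history but not 8727a5d's: {2ec7139} — 1 commit.

1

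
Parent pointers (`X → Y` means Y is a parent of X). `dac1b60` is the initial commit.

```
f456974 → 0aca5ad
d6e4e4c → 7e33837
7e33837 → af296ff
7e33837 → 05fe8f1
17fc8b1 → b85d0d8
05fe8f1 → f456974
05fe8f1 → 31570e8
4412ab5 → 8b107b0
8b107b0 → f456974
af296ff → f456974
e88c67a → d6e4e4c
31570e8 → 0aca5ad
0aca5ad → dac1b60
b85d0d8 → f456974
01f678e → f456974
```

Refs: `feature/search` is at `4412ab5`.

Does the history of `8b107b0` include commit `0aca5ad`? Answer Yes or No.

Ancestors of 8b107b0 (commits reachable by following parents): {0aca5ad, 8b107b0, dac1b60, f456974}.
0aca5ad is in that set, so it is an ancestor of 8b107b0.

Yes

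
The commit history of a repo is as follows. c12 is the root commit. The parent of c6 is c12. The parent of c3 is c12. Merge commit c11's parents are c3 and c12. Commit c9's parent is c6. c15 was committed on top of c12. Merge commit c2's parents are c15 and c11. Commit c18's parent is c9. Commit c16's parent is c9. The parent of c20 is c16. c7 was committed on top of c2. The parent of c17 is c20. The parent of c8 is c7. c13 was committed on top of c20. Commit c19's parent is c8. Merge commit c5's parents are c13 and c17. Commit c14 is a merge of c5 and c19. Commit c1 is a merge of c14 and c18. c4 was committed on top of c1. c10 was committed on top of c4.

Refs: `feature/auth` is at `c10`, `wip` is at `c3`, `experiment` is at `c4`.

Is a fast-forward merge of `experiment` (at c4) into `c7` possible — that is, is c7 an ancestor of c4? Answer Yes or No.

Yes

A fast-forward from c7 to c4 is possible iff c7 is an ancestor of c4.
Ancestors of c4: {c1, c11, c12, c13, c14, c15, c16, c17, c18, c19, c2, c20, c3, c4, c5, c6, c7, c8, c9}.
c7 is among them, so fast-forward is possible.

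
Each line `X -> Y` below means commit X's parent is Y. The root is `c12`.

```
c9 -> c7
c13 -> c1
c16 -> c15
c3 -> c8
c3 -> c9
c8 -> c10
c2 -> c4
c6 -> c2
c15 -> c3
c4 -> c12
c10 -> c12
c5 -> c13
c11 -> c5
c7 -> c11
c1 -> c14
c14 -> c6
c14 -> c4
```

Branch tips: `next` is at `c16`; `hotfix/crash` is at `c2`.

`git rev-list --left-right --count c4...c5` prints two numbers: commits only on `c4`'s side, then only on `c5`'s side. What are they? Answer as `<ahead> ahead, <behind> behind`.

0 ahead, 6 behind

Reachable from c4: {c12, c4}.
Reachable from c5: {c1, c12, c13, c14, c2, c4, c5, c6}.
Only in c4's history (ahead): {} — 0.
Only in c5's history (behind): {c1, c13, c14, c2, c5, c6} — 6.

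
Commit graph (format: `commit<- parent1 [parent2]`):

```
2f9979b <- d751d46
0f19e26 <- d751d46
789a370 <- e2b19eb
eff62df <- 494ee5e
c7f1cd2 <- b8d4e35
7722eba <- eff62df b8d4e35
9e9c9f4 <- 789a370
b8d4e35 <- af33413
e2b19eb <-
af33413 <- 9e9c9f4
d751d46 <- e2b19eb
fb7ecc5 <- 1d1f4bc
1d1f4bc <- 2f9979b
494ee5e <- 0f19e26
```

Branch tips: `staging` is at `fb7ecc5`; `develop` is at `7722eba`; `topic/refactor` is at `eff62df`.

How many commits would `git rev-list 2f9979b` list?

Walking parent pointers from 2f9979b: reachable set = {2f9979b, d751d46, e2b19eb}.
That is 3 commits.

3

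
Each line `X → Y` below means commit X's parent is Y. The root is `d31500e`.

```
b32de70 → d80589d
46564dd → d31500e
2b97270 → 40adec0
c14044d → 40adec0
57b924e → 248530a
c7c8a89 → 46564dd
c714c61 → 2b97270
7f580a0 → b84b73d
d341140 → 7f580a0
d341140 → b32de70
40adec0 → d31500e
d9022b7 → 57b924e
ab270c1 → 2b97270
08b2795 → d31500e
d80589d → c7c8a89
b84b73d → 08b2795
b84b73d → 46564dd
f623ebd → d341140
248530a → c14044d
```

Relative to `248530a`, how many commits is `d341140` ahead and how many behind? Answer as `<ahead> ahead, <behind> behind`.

8 ahead, 3 behind

Reachable from d341140: {08b2795, 46564dd, 7f580a0, b32de70, b84b73d, c7c8a89, d31500e, d341140, d80589d}.
Reachable from 248530a: {248530a, 40adec0, c14044d, d31500e}.
Only in d341140's history (ahead): {08b2795, 46564dd, 7f580a0, b32de70, b84b73d, c7c8a89, d341140, d80589d} — 8.
Only in 248530a's history (behind): {248530a, 40adec0, c14044d} — 3.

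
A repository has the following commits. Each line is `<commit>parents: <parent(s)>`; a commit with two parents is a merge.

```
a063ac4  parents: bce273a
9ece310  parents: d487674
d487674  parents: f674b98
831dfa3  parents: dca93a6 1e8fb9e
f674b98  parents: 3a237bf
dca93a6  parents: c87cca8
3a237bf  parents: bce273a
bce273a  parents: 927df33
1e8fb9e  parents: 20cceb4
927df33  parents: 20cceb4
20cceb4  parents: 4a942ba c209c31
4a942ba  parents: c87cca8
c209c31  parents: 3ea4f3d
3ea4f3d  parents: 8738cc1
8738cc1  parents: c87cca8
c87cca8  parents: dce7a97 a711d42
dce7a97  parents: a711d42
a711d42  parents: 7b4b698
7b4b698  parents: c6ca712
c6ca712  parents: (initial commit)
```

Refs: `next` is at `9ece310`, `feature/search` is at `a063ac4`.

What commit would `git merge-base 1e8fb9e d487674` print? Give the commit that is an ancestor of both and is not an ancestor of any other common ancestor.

20cceb4

Ancestors of 1e8fb9e: {1e8fb9e, 20cceb4, 3ea4f3d, 4a942ba, 7b4b698, 8738cc1, a711d42, c209c31, c6ca712, c87cca8, dce7a97}.
Ancestors of d487674: {20cceb4, 3a237bf, 3ea4f3d, 4a942ba, 7b4b698, 8738cc1, 927df33, a711d42, bce273a, c209c31, c6ca712, c87cca8, d487674, dce7a97, f674b98}.
Common ancestors: {20cceb4, 3ea4f3d, 4a942ba, 7b4b698, 8738cc1, a711d42, c209c31, c6ca712, c87cca8, dce7a97}.
Among these, 20cceb4 is not an ancestor of any other common ancestor — it is the merge base.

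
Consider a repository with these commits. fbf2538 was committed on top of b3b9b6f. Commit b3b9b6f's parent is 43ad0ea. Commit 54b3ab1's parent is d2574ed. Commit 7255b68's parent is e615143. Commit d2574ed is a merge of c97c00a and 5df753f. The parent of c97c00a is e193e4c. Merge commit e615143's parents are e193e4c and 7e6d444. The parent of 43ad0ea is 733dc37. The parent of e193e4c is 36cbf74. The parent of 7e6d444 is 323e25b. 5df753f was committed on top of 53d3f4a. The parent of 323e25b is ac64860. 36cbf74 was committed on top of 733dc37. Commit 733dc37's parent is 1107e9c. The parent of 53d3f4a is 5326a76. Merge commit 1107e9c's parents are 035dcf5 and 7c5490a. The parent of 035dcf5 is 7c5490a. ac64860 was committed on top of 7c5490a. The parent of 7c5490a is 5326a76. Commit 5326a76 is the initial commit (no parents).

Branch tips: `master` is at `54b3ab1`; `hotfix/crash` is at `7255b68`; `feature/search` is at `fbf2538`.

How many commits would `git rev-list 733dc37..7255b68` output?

7

Reachable from 7255b68: {035dcf5, 1107e9c, 323e25b, 36cbf74, 5326a76, 7255b68, 733dc37, 7c5490a, 7e6d444, ac64860, e193e4c, e615143}.
Reachable from 733dc37: {035dcf5, 1107e9c, 5326a76, 733dc37, 7c5490a}.
In 7255b68's history but not 733dc37's: {323e25b, 36cbf74, 7255b68, 7e6d444, ac64860, e193e4c, e615143} — 7 commits.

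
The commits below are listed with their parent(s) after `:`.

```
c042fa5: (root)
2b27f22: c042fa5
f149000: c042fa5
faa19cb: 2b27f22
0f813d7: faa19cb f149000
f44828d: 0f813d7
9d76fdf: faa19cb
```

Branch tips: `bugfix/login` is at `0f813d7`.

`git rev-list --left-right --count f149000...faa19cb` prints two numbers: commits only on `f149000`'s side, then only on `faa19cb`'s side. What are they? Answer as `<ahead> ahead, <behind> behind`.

1 ahead, 2 behind

Reachable from f149000: {c042fa5, f149000}.
Reachable from faa19cb: {2b27f22, c042fa5, faa19cb}.
Only in f149000's history (ahead): {f149000} — 1.
Only in faa19cb's history (behind): {2b27f22, faa19cb} — 2.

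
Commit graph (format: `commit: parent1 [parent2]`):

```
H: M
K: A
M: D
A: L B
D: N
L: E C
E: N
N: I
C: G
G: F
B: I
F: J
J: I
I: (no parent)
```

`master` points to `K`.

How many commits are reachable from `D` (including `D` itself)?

3

Walking parent pointers from D: reachable set = {D, I, N}.
That is 3 commits.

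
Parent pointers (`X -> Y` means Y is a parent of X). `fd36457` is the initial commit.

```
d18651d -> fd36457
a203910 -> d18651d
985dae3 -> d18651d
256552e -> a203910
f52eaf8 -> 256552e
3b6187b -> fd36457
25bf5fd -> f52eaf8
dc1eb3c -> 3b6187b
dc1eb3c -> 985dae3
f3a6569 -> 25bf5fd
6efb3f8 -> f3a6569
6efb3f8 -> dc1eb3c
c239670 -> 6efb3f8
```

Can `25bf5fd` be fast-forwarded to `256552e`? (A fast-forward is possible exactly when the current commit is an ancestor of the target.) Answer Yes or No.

No

A fast-forward from 25bf5fd to 256552e is possible iff 25bf5fd is an ancestor of 256552e.
Ancestors of 256552e: {256552e, a203910, d18651d, fd36457}.
25bf5fd is not among them, so fast-forward is not possible.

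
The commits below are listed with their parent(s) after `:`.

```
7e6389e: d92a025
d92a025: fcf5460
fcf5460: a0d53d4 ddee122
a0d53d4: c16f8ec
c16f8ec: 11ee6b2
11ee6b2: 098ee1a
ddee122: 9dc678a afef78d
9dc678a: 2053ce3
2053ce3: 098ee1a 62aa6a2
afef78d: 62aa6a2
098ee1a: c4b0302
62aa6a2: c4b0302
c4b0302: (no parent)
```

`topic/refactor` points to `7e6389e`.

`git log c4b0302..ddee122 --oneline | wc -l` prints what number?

6

Reachable from ddee122: {098ee1a, 2053ce3, 62aa6a2, 9dc678a, afef78d, c4b0302, ddee122}.
Reachable from c4b0302: {c4b0302}.
In ddee122's history but not c4b0302's: {098ee1a, 2053ce3, 62aa6a2, 9dc678a, afef78d, ddee122} — 6 commits.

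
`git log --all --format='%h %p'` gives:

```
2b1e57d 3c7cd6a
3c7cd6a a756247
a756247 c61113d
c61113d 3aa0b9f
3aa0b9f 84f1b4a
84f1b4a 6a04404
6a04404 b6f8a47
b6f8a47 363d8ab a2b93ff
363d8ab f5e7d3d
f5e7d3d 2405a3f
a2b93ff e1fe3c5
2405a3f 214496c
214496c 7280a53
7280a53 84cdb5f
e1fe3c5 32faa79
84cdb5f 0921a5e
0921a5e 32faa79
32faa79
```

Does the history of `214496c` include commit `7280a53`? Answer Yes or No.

Yes

Ancestors of 214496c (commits reachable by following parents): {0921a5e, 214496c, 32faa79, 7280a53, 84cdb5f}.
7280a53 is in that set, so it is an ancestor of 214496c.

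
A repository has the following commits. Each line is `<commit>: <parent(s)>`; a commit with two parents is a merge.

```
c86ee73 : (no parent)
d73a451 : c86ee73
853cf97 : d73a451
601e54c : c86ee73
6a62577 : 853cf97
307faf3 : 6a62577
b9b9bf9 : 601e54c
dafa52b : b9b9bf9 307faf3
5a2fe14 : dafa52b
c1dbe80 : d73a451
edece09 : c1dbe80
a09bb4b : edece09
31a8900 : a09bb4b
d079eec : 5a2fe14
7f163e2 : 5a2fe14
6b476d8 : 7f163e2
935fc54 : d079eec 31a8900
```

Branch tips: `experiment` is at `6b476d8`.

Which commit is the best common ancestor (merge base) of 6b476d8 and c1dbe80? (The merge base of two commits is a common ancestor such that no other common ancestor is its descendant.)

d73a451

Ancestors of 6b476d8: {307faf3, 5a2fe14, 601e54c, 6a62577, 6b476d8, 7f163e2, 853cf97, b9b9bf9, c86ee73, d73a451, dafa52b}.
Ancestors of c1dbe80: {c1dbe80, c86ee73, d73a451}.
Common ancestors: {c86ee73, d73a451}.
Among these, d73a451 is not an ancestor of any other common ancestor — it is the merge base.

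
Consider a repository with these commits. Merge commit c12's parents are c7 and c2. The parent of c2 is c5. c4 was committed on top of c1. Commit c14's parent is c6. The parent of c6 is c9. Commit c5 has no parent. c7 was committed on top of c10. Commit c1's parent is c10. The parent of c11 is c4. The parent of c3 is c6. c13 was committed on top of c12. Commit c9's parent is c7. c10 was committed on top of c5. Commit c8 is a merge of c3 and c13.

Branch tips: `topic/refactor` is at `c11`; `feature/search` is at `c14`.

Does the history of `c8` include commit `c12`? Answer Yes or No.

Ancestors of c8 (commits reachable by following parents): {c10, c12, c13, c2, c3, c5, c6, c7, c8, c9}.
c12 is in that set, so it is an ancestor of c8.

Yes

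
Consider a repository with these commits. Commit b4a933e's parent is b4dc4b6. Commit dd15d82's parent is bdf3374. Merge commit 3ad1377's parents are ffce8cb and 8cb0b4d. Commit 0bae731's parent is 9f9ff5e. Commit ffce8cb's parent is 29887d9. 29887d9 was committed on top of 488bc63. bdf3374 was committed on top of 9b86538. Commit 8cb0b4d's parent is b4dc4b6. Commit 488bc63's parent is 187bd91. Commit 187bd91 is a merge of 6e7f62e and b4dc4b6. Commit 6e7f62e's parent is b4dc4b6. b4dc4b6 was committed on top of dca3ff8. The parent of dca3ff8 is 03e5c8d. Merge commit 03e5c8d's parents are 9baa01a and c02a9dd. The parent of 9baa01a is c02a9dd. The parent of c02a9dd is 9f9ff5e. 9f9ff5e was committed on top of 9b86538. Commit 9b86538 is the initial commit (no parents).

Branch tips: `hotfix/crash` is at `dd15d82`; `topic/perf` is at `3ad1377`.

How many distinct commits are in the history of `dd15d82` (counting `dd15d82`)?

3

Walking parent pointers from dd15d82: reachable set = {9b86538, bdf3374, dd15d82}.
That is 3 commits.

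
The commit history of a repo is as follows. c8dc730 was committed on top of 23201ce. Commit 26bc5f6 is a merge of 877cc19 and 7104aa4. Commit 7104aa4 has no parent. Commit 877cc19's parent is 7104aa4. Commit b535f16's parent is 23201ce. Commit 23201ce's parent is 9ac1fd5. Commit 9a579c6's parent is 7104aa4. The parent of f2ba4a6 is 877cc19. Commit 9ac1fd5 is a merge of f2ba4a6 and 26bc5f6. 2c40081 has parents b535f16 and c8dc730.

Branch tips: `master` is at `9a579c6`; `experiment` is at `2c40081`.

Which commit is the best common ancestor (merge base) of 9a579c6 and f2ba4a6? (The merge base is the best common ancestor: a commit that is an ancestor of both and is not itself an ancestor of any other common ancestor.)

Ancestors of 9a579c6: {7104aa4, 9a579c6}.
Ancestors of f2ba4a6: {7104aa4, 877cc19, f2ba4a6}.
Common ancestors: {7104aa4}.
The only common ancestor is 7104aa4, so it is the merge base.

7104aa4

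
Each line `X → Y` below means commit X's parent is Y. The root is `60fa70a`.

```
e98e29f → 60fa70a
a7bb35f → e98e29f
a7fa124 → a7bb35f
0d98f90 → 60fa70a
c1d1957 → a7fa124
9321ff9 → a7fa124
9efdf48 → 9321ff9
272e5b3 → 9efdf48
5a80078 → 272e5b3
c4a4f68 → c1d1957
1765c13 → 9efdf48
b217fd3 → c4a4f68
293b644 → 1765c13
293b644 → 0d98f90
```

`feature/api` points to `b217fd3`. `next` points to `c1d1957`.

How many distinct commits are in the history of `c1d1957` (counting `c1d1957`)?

Walking parent pointers from c1d1957: reachable set = {60fa70a, a7bb35f, a7fa124, c1d1957, e98e29f}.
That is 5 commits.

5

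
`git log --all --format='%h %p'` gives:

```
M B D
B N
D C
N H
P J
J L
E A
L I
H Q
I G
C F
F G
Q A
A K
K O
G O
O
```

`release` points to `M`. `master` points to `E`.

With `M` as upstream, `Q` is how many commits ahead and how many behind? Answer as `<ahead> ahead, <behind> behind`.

Reachable from Q: {A, K, O, Q}.
Reachable from M: {A, B, C, D, F, G, H, K, M, N, O, Q}.
Only in Q's history (ahead): {} — 0.
Only in M's history (behind): {B, C, D, F, G, H, M, N} — 8.

0 ahead, 8 behind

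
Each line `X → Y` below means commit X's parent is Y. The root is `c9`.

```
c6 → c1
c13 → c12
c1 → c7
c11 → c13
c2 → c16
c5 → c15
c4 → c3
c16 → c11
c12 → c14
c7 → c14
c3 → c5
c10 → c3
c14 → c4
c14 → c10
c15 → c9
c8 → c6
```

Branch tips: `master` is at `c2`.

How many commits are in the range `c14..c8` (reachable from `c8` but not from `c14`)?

Reachable from c8: {c1, c10, c14, c15, c3, c4, c5, c6, c7, c8, c9}.
Reachable from c14: {c10, c14, c15, c3, c4, c5, c9}.
In c8's history but not c14's: {c1, c6, c7, c8} — 4 commits.

4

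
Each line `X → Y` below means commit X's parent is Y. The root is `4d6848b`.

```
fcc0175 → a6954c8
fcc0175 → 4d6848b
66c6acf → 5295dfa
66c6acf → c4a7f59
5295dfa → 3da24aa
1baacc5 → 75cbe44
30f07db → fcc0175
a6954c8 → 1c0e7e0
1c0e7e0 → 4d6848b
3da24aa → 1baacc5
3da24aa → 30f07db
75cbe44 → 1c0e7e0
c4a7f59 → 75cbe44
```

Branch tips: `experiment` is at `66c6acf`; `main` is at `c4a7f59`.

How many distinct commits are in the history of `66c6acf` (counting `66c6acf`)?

11

Walking parent pointers from 66c6acf: reachable set = {1baacc5, 1c0e7e0, 30f07db, 3da24aa, 4d6848b, 5295dfa, 66c6acf, 75cbe44, a6954c8, c4a7f59, fcc0175}.
That is 11 commits.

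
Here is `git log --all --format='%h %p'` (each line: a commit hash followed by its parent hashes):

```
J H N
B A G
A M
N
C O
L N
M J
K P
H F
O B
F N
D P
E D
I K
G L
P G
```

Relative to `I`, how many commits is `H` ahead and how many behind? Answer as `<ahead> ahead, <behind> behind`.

Reachable from H: {F, H, N}.
Reachable from I: {G, I, K, L, N, P}.
Only in H's history (ahead): {F, H} — 2.
Only in I's history (behind): {G, I, K, L, P} — 5.

2 ahead, 5 behind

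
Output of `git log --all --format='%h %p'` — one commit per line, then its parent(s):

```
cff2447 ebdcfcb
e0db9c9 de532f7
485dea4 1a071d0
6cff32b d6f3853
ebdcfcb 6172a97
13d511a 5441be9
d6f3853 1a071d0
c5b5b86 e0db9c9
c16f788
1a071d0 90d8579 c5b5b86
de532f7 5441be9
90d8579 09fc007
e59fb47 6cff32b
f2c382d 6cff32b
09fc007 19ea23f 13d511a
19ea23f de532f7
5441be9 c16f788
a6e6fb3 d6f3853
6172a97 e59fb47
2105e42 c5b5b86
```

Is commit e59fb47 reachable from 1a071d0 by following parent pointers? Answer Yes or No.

Ancestors of 1a071d0: {09fc007, 13d511a, 19ea23f, 1a071d0, 5441be9, 90d8579, c16f788, c5b5b86, de532f7, e0db9c9}.
e59fb47 is not in that set, so it is not an ancestor of 1a071d0.

No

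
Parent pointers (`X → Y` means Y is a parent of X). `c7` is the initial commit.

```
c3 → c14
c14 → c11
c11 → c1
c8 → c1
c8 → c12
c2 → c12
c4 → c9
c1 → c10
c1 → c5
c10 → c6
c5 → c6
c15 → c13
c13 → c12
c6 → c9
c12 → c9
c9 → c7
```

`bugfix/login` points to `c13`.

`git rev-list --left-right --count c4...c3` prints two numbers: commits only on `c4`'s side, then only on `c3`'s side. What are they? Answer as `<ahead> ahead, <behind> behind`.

1 ahead, 7 behind

Reachable from c4: {c4, c7, c9}.
Reachable from c3: {c1, c10, c11, c14, c3, c5, c6, c7, c9}.
Only in c4's history (ahead): {c4} — 1.
Only in c3's history (behind): {c1, c10, c11, c14, c3, c5, c6} — 7.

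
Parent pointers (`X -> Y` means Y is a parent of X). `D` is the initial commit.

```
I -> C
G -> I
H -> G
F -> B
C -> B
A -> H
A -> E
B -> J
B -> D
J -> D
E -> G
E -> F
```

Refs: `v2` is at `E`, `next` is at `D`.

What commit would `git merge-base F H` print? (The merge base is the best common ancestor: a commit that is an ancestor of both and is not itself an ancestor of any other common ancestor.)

Ancestors of F: {B, D, F, J}.
Ancestors of H: {B, C, D, G, H, I, J}.
Common ancestors: {B, D, J}.
Among these, B is not an ancestor of any other common ancestor — it is the merge base.

B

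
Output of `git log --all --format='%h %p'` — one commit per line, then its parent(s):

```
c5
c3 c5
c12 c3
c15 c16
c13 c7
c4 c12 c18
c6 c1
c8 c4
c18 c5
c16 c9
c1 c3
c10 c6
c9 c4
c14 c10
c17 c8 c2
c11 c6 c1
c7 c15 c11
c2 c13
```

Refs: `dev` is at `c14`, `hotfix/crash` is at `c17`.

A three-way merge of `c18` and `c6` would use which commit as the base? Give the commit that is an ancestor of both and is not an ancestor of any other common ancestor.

Ancestors of c18: {c18, c5}.
Ancestors of c6: {c1, c3, c5, c6}.
Common ancestors: {c5}.
The only common ancestor is c5, so it is the merge base.

c5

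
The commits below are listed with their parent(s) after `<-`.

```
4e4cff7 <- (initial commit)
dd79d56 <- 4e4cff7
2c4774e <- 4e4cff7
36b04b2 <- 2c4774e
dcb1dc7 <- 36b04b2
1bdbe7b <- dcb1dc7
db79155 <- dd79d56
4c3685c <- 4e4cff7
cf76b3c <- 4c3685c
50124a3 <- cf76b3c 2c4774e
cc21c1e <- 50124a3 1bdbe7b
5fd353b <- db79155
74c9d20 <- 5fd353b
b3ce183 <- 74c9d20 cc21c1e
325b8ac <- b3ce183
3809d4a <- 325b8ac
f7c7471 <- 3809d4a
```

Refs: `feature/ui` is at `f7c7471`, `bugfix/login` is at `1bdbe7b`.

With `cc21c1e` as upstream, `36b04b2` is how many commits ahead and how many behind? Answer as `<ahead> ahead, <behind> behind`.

Reachable from 36b04b2: {2c4774e, 36b04b2, 4e4cff7}.
Reachable from cc21c1e: {1bdbe7b, 2c4774e, 36b04b2, 4c3685c, 4e4cff7, 50124a3, cc21c1e, cf76b3c, dcb1dc7}.
Only in 36b04b2's history (ahead): {} — 0.
Only in cc21c1e's history (behind): {1bdbe7b, 4c3685c, 50124a3, cc21c1e, cf76b3c, dcb1dc7} — 6.

0 ahead, 6 behind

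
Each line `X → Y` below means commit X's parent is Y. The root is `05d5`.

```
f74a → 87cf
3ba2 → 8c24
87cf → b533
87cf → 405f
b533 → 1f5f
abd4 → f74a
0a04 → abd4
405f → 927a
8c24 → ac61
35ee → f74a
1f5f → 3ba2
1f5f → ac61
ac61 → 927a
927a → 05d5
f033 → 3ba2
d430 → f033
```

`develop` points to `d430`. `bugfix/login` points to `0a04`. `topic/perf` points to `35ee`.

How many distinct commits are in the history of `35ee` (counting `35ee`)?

11

Walking parent pointers from 35ee: reachable set = {05d5, 1f5f, 35ee, 3ba2, 405f, 87cf, 8c24, 927a, ac61, b533, f74a}.
That is 11 commits.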